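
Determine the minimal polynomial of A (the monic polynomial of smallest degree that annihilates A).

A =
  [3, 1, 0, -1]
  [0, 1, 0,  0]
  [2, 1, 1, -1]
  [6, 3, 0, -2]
x^2 - x

The characteristic polynomial is χ_A(x) = x*(x - 1)^3, so the eigenvalues are known. The minimal polynomial is
  m_A(x) = Π_λ (x − λ)^{k_λ}
where k_λ is the size of the *largest* Jordan block for λ (equivalently, the smallest k with (A − λI)^k v = 0 for every generalised eigenvector v of λ).

  λ = 0: largest Jordan block has size 1, contributing (x − 0)
  λ = 1: largest Jordan block has size 1, contributing (x − 1)

So m_A(x) = x*(x - 1) = x^2 - x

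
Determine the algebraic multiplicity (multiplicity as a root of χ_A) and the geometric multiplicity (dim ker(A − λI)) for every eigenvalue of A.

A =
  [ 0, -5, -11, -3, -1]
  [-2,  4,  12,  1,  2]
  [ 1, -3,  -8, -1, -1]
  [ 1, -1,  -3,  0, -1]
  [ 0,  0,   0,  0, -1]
λ = -1: alg = 5, geom = 3

Step 1 — factor the characteristic polynomial to read off the algebraic multiplicities:
  χ_A(x) = (x + 1)^5

Step 2 — compute geometric multiplicities via the rank-nullity identity g(λ) = n − rank(A − λI):
  rank(A − (-1)·I) = 2, so dim ker(A − (-1)·I) = n − 2 = 3

Summary:
  λ = -1: algebraic multiplicity = 5, geometric multiplicity = 3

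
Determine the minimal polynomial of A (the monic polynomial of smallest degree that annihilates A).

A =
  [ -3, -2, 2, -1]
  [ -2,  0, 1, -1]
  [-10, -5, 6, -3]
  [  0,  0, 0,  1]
x^2 - 2*x + 1

The characteristic polynomial is χ_A(x) = (x - 1)^4, so the eigenvalues are known. The minimal polynomial is
  m_A(x) = Π_λ (x − λ)^{k_λ}
where k_λ is the size of the *largest* Jordan block for λ (equivalently, the smallest k with (A − λI)^k v = 0 for every generalised eigenvector v of λ).

  λ = 1: largest Jordan block has size 2, contributing (x − 1)^2

So m_A(x) = (x - 1)^2 = x^2 - 2*x + 1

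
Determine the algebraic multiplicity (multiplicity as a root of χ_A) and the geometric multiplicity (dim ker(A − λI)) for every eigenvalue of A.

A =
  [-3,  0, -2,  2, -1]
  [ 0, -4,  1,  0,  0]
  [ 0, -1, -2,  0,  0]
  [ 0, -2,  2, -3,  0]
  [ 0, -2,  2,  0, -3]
λ = -3: alg = 5, geom = 3

Step 1 — factor the characteristic polynomial to read off the algebraic multiplicities:
  χ_A(x) = (x + 3)^5

Step 2 — compute geometric multiplicities via the rank-nullity identity g(λ) = n − rank(A − λI):
  rank(A − (-3)·I) = 2, so dim ker(A − (-3)·I) = n − 2 = 3

Summary:
  λ = -3: algebraic multiplicity = 5, geometric multiplicity = 3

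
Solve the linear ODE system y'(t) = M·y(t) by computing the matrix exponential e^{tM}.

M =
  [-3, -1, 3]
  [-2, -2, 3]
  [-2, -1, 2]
e^{tM} =
  [-2*t*exp(-t) + exp(-t), -t*exp(-t), 3*t*exp(-t)]
  [-2*t*exp(-t), -t*exp(-t) + exp(-t), 3*t*exp(-t)]
  [-2*t*exp(-t), -t*exp(-t), 3*t*exp(-t) + exp(-t)]

Strategy: write M = P · J · P⁻¹ where J is a Jordan canonical form, so e^{tM} = P · e^{tJ} · P⁻¹, and e^{tJ} can be computed block-by-block.

M has Jordan form
J =
  [-1,  1,  0]
  [ 0, -1,  0]
  [ 0,  0, -1]
(up to reordering of blocks).

Per-block formulas:
  For a 1×1 block at λ = -1: exp(t · [-1]) = [e^(-1t)].
  For a 2×2 Jordan block J_2(-1): exp(t · J_2(-1)) = e^(-1t)·(I + t·N), where N is the 2×2 nilpotent shift.

After assembling e^{tJ} and conjugating by P, we get:

e^{tM} =
  [-2*t*exp(-t) + exp(-t), -t*exp(-t), 3*t*exp(-t)]
  [-2*t*exp(-t), -t*exp(-t) + exp(-t), 3*t*exp(-t)]
  [-2*t*exp(-t), -t*exp(-t), 3*t*exp(-t) + exp(-t)]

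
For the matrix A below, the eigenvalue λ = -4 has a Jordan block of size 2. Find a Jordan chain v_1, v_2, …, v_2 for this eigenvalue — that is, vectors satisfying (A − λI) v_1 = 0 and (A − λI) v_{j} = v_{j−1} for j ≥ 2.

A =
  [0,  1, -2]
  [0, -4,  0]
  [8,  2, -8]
A Jordan chain for λ = -4 of length 2:
v_1 = (4, 0, 8)ᵀ
v_2 = (1, 0, 0)ᵀ

Let N = A − (-4)·I. We want v_2 with N^2 v_2 = 0 but N^1 v_2 ≠ 0; then v_{j-1} := N · v_j for j = 2, …, 2.

Pick v_2 = (1, 0, 0)ᵀ.
Then v_1 = N · v_2 = (4, 0, 8)ᵀ.

Sanity check: (A − (-4)·I) v_1 = (0, 0, 0)ᵀ = 0. ✓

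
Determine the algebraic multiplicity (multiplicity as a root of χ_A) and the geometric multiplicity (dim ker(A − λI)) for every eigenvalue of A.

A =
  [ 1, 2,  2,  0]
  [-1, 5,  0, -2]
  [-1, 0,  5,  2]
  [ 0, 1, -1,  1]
λ = 3: alg = 4, geom = 2

Step 1 — factor the characteristic polynomial to read off the algebraic multiplicities:
  χ_A(x) = (x - 3)^4

Step 2 — compute geometric multiplicities via the rank-nullity identity g(λ) = n − rank(A − λI):
  rank(A − (3)·I) = 2, so dim ker(A − (3)·I) = n − 2 = 2

Summary:
  λ = 3: algebraic multiplicity = 4, geometric multiplicity = 2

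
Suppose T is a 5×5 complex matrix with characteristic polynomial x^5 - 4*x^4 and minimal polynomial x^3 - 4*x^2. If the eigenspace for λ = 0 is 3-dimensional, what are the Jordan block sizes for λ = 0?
Block sizes for λ = 0: [2, 1, 1]

Step 1 — from the characteristic polynomial, algebraic multiplicity of λ = 0 is 4. From dim ker(T − (0)·I) = 3, there are exactly 3 Jordan blocks for λ = 0.
Step 2 — from the minimal polynomial, the factor (x − 0)^2 tells us the largest block for λ = 0 has size 2.
Step 3 — with total size 4, 3 blocks, and largest block 2, the block sizes (in nonincreasing order) are [2, 1, 1].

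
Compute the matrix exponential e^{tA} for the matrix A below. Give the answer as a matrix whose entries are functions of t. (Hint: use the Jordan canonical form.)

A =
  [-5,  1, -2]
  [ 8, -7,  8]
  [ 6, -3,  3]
e^{tA} =
  [-2*t*exp(-3*t) + exp(-3*t), t*exp(-3*t), -2*t*exp(-3*t)]
  [8*t*exp(-3*t), -4*t*exp(-3*t) + exp(-3*t), 8*t*exp(-3*t)]
  [6*t*exp(-3*t), -3*t*exp(-3*t), 6*t*exp(-3*t) + exp(-3*t)]

Strategy: write A = P · J · P⁻¹ where J is a Jordan canonical form, so e^{tA} = P · e^{tJ} · P⁻¹, and e^{tJ} can be computed block-by-block.

A has Jordan form
J =
  [-3,  1,  0]
  [ 0, -3,  0]
  [ 0,  0, -3]
(up to reordering of blocks).

Per-block formulas:
  For a 2×2 Jordan block J_2(-3): exp(t · J_2(-3)) = e^(-3t)·(I + t·N), where N is the 2×2 nilpotent shift.
  For a 1×1 block at λ = -3: exp(t · [-3]) = [e^(-3t)].

After assembling e^{tJ} and conjugating by P, we get:

e^{tA} =
  [-2*t*exp(-3*t) + exp(-3*t), t*exp(-3*t), -2*t*exp(-3*t)]
  [8*t*exp(-3*t), -4*t*exp(-3*t) + exp(-3*t), 8*t*exp(-3*t)]
  [6*t*exp(-3*t), -3*t*exp(-3*t), 6*t*exp(-3*t) + exp(-3*t)]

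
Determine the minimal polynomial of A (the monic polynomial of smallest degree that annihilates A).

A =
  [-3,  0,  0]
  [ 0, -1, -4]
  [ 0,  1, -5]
x^2 + 6*x + 9

The characteristic polynomial is χ_A(x) = (x + 3)^3, so the eigenvalues are known. The minimal polynomial is
  m_A(x) = Π_λ (x − λ)^{k_λ}
where k_λ is the size of the *largest* Jordan block for λ (equivalently, the smallest k with (A − λI)^k v = 0 for every generalised eigenvector v of λ).

  λ = -3: largest Jordan block has size 2, contributing (x + 3)^2

So m_A(x) = (x + 3)^2 = x^2 + 6*x + 9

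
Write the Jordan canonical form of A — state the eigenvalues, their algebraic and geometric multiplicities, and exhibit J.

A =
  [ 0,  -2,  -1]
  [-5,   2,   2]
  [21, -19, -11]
J_3(-3)

The characteristic polynomial is
  det(x·I − A) = x^3 + 9*x^2 + 27*x + 27 = (x + 3)^3

Eigenvalues and multiplicities (the geometric multiplicity of λ is n − rank(A − λI), which equals the number of Jordan blocks for λ):
  λ = -3: algebraic multiplicity = 3, geometric multiplicity = 1

Determining the block sizes for each eigenvalue:
  λ = -3: one block (gm = 1), so the single block has size am = 3 → block sizes [3]

Assembling the blocks gives a Jordan form
J =
  [-3,  1,  0]
  [ 0, -3,  1]
  [ 0,  0, -3]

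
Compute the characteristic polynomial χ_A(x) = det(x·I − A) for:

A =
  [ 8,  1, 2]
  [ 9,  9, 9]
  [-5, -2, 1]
x^3 - 18*x^2 + 108*x - 216

Expanding det(x·I − A) (e.g. by cofactor expansion or by noting that A is similar to its Jordan form J, which has the same characteristic polynomial as A) gives
  χ_A(x) = x^3 - 18*x^2 + 108*x - 216
which factors as (x - 6)^3. The eigenvalues (with algebraic multiplicities) are λ = 6 with multiplicity 3.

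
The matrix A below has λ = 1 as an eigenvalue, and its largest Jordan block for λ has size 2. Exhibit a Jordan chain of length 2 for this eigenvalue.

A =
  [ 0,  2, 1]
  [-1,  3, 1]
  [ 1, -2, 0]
A Jordan chain for λ = 1 of length 2:
v_1 = (-1, -1, 1)ᵀ
v_2 = (1, 0, 0)ᵀ

Let N = A − (1)·I. We want v_2 with N^2 v_2 = 0 but N^1 v_2 ≠ 0; then v_{j-1} := N · v_j for j = 2, …, 2.

Pick v_2 = (1, 0, 0)ᵀ.
Then v_1 = N · v_2 = (-1, -1, 1)ᵀ.

Sanity check: (A − (1)·I) v_1 = (0, 0, 0)ᵀ = 0. ✓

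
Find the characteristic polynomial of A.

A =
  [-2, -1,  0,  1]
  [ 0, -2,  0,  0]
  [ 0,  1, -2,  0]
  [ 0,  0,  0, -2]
x^4 + 8*x^3 + 24*x^2 + 32*x + 16

Expanding det(x·I − A) (e.g. by cofactor expansion or by noting that A is similar to its Jordan form J, which has the same characteristic polynomial as A) gives
  χ_A(x) = x^4 + 8*x^3 + 24*x^2 + 32*x + 16
which factors as (x + 2)^4. The eigenvalues (with algebraic multiplicities) are λ = -2 with multiplicity 4.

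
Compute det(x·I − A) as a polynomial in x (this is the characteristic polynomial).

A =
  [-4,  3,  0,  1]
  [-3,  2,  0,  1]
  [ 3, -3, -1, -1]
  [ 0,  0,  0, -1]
x^4 + 4*x^3 + 6*x^2 + 4*x + 1

Expanding det(x·I − A) (e.g. by cofactor expansion or by noting that A is similar to its Jordan form J, which has the same characteristic polynomial as A) gives
  χ_A(x) = x^4 + 4*x^3 + 6*x^2 + 4*x + 1
which factors as (x + 1)^4. The eigenvalues (with algebraic multiplicities) are λ = -1 with multiplicity 4.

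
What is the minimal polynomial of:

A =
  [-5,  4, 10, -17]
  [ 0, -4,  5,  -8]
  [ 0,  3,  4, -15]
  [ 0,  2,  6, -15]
x^3 + 15*x^2 + 75*x + 125

The characteristic polynomial is χ_A(x) = (x + 5)^4, so the eigenvalues are known. The minimal polynomial is
  m_A(x) = Π_λ (x − λ)^{k_λ}
where k_λ is the size of the *largest* Jordan block for λ (equivalently, the smallest k with (A − λI)^k v = 0 for every generalised eigenvector v of λ).

  λ = -5: largest Jordan block has size 3, contributing (x + 5)^3

So m_A(x) = (x + 5)^3 = x^3 + 15*x^2 + 75*x + 125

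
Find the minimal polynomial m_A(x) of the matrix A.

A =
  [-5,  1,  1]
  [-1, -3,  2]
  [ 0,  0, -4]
x^3 + 12*x^2 + 48*x + 64

The characteristic polynomial is χ_A(x) = (x + 4)^3, so the eigenvalues are known. The minimal polynomial is
  m_A(x) = Π_λ (x − λ)^{k_λ}
where k_λ is the size of the *largest* Jordan block for λ (equivalently, the smallest k with (A − λI)^k v = 0 for every generalised eigenvector v of λ).

  λ = -4: largest Jordan block has size 3, contributing (x + 4)^3

So m_A(x) = (x + 4)^3 = x^3 + 12*x^2 + 48*x + 64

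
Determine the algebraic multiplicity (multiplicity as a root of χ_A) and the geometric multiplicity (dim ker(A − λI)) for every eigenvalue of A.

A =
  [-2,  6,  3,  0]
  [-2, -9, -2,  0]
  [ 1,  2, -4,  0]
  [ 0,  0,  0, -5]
λ = -5: alg = 4, geom = 3

Step 1 — factor the characteristic polynomial to read off the algebraic multiplicities:
  χ_A(x) = (x + 5)^4

Step 2 — compute geometric multiplicities via the rank-nullity identity g(λ) = n − rank(A − λI):
  rank(A − (-5)·I) = 1, so dim ker(A − (-5)·I) = n − 1 = 3

Summary:
  λ = -5: algebraic multiplicity = 4, geometric multiplicity = 3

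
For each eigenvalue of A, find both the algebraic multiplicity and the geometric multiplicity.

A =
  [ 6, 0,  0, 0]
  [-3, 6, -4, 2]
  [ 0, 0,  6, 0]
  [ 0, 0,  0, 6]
λ = 6: alg = 4, geom = 3

Step 1 — factor the characteristic polynomial to read off the algebraic multiplicities:
  χ_A(x) = (x - 6)^4

Step 2 — compute geometric multiplicities via the rank-nullity identity g(λ) = n − rank(A − λI):
  rank(A − (6)·I) = 1, so dim ker(A − (6)·I) = n − 1 = 3

Summary:
  λ = 6: algebraic multiplicity = 4, geometric multiplicity = 3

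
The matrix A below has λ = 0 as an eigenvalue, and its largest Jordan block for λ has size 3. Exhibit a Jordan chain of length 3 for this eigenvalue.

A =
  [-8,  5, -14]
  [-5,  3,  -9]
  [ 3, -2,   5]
A Jordan chain for λ = 0 of length 3:
v_1 = (-3, -2, 1)ᵀ
v_2 = (-8, -5, 3)ᵀ
v_3 = (1, 0, 0)ᵀ

Let N = A − (0)·I. We want v_3 with N^3 v_3 = 0 but N^2 v_3 ≠ 0; then v_{j-1} := N · v_j for j = 3, …, 2.

Pick v_3 = (1, 0, 0)ᵀ.
Then v_2 = N · v_3 = (-8, -5, 3)ᵀ.
Then v_1 = N · v_2 = (-3, -2, 1)ᵀ.

Sanity check: (A − (0)·I) v_1 = (0, 0, 0)ᵀ = 0. ✓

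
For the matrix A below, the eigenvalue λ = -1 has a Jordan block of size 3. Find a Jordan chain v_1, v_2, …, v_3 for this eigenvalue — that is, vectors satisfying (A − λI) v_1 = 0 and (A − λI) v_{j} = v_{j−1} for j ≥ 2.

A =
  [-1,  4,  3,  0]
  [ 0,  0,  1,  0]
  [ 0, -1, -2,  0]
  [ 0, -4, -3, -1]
A Jordan chain for λ = -1 of length 3:
v_1 = (1, 0, 0, -1)ᵀ
v_2 = (4, 1, -1, -4)ᵀ
v_3 = (0, 1, 0, 0)ᵀ

Let N = A − (-1)·I. We want v_3 with N^3 v_3 = 0 but N^2 v_3 ≠ 0; then v_{j-1} := N · v_j for j = 3, …, 2.

Pick v_3 = (0, 1, 0, 0)ᵀ.
Then v_2 = N · v_3 = (4, 1, -1, -4)ᵀ.
Then v_1 = N · v_2 = (1, 0, 0, -1)ᵀ.

Sanity check: (A − (-1)·I) v_1 = (0, 0, 0, 0)ᵀ = 0. ✓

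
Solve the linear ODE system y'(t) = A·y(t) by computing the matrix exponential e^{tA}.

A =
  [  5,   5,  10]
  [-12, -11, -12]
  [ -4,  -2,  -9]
e^{tA} =
  [10*t*exp(-5*t) + exp(-5*t), 5*t*exp(-5*t), 10*t*exp(-5*t)]
  [-12*t*exp(-5*t), -6*t*exp(-5*t) + exp(-5*t), -12*t*exp(-5*t)]
  [-4*t*exp(-5*t), -2*t*exp(-5*t), -4*t*exp(-5*t) + exp(-5*t)]

Strategy: write A = P · J · P⁻¹ where J is a Jordan canonical form, so e^{tA} = P · e^{tJ} · P⁻¹, and e^{tJ} can be computed block-by-block.

A has Jordan form
J =
  [-5,  1,  0]
  [ 0, -5,  0]
  [ 0,  0, -5]
(up to reordering of blocks).

Per-block formulas:
  For a 1×1 block at λ = -5: exp(t · [-5]) = [e^(-5t)].
  For a 2×2 Jordan block J_2(-5): exp(t · J_2(-5)) = e^(-5t)·(I + t·N), where N is the 2×2 nilpotent shift.

After assembling e^{tJ} and conjugating by P, we get:

e^{tA} =
  [10*t*exp(-5*t) + exp(-5*t), 5*t*exp(-5*t), 10*t*exp(-5*t)]
  [-12*t*exp(-5*t), -6*t*exp(-5*t) + exp(-5*t), -12*t*exp(-5*t)]
  [-4*t*exp(-5*t), -2*t*exp(-5*t), -4*t*exp(-5*t) + exp(-5*t)]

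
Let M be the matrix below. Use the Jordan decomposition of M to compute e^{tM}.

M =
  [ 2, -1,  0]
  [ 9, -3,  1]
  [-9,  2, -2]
e^{tM} =
  [3*t*exp(-t) + exp(-t), -t^2*exp(-t)/2 - t*exp(-t), -t^2*exp(-t)/2]
  [9*t*exp(-t), -3*t^2*exp(-t)/2 - 2*t*exp(-t) + exp(-t), -3*t^2*exp(-t)/2 + t*exp(-t)]
  [-9*t*exp(-t), 3*t^2*exp(-t)/2 + 2*t*exp(-t), 3*t^2*exp(-t)/2 - t*exp(-t) + exp(-t)]

Strategy: write M = P · J · P⁻¹ where J is a Jordan canonical form, so e^{tM} = P · e^{tJ} · P⁻¹, and e^{tJ} can be computed block-by-block.

M has Jordan form
J =
  [-1,  1,  0]
  [ 0, -1,  1]
  [ 0,  0, -1]
(up to reordering of blocks).

Per-block formulas:
  For a 3×3 Jordan block J_3(-1): exp(t · J_3(-1)) = e^(-1t)·(I + t·N + (t^2/2)·N^2), where N is the 3×3 nilpotent shift.

After assembling e^{tJ} and conjugating by P, we get:

e^{tM} =
  [3*t*exp(-t) + exp(-t), -t^2*exp(-t)/2 - t*exp(-t), -t^2*exp(-t)/2]
  [9*t*exp(-t), -3*t^2*exp(-t)/2 - 2*t*exp(-t) + exp(-t), -3*t^2*exp(-t)/2 + t*exp(-t)]
  [-9*t*exp(-t), 3*t^2*exp(-t)/2 + 2*t*exp(-t), 3*t^2*exp(-t)/2 - t*exp(-t) + exp(-t)]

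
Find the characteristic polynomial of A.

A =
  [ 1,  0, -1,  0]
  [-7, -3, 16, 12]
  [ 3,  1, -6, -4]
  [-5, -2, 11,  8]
x^4

Expanding det(x·I − A) (e.g. by cofactor expansion or by noting that A is similar to its Jordan form J, which has the same characteristic polynomial as A) gives
  χ_A(x) = x^4
which factors as x^4. The eigenvalues (with algebraic multiplicities) are λ = 0 with multiplicity 4.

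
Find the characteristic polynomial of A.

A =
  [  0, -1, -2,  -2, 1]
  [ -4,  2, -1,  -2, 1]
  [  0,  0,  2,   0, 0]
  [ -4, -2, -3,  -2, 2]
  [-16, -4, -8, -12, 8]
x^5 - 10*x^4 + 40*x^3 - 80*x^2 + 80*x - 32

Expanding det(x·I − A) (e.g. by cofactor expansion or by noting that A is similar to its Jordan form J, which has the same characteristic polynomial as A) gives
  χ_A(x) = x^5 - 10*x^4 + 40*x^3 - 80*x^2 + 80*x - 32
which factors as (x - 2)^5. The eigenvalues (with algebraic multiplicities) are λ = 2 with multiplicity 5.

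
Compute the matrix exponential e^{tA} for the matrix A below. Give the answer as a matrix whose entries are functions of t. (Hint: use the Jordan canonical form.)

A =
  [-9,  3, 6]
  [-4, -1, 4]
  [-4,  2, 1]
e^{tA} =
  [-6*t*exp(-3*t) + exp(-3*t), 3*t*exp(-3*t), 6*t*exp(-3*t)]
  [-4*t*exp(-3*t), 2*t*exp(-3*t) + exp(-3*t), 4*t*exp(-3*t)]
  [-4*t*exp(-3*t), 2*t*exp(-3*t), 4*t*exp(-3*t) + exp(-3*t)]

Strategy: write A = P · J · P⁻¹ where J is a Jordan canonical form, so e^{tA} = P · e^{tJ} · P⁻¹, and e^{tJ} can be computed block-by-block.

A has Jordan form
J =
  [-3,  1,  0]
  [ 0, -3,  0]
  [ 0,  0, -3]
(up to reordering of blocks).

Per-block formulas:
  For a 2×2 Jordan block J_2(-3): exp(t · J_2(-3)) = e^(-3t)·(I + t·N), where N is the 2×2 nilpotent shift.
  For a 1×1 block at λ = -3: exp(t · [-3]) = [e^(-3t)].

After assembling e^{tJ} and conjugating by P, we get:

e^{tA} =
  [-6*t*exp(-3*t) + exp(-3*t), 3*t*exp(-3*t), 6*t*exp(-3*t)]
  [-4*t*exp(-3*t), 2*t*exp(-3*t) + exp(-3*t), 4*t*exp(-3*t)]
  [-4*t*exp(-3*t), 2*t*exp(-3*t), 4*t*exp(-3*t) + exp(-3*t)]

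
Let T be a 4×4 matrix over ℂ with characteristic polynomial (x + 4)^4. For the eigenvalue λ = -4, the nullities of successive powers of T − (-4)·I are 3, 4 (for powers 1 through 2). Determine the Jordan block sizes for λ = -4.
Block sizes for λ = -4: [2, 1, 1]

From the dimensions of kernels of powers, the number of Jordan blocks of size at least j is d_j − d_{j−1} where d_j = dim ker(N^j) (with d_0 = 0). Computing the differences gives [3, 1].
The number of blocks of size exactly k is (#blocks of size ≥ k) − (#blocks of size ≥ k + 1), so the partition is: 2 block(s) of size 1, 1 block(s) of size 2.
In nonincreasing order the block sizes are [2, 1, 1].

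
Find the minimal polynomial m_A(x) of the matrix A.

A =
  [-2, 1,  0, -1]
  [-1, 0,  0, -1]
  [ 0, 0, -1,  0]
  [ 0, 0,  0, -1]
x^2 + 2*x + 1

The characteristic polynomial is χ_A(x) = (x + 1)^4, so the eigenvalues are known. The minimal polynomial is
  m_A(x) = Π_λ (x − λ)^{k_λ}
where k_λ is the size of the *largest* Jordan block for λ (equivalently, the smallest k with (A − λI)^k v = 0 for every generalised eigenvector v of λ).

  λ = -1: largest Jordan block has size 2, contributing (x + 1)^2

So m_A(x) = (x + 1)^2 = x^2 + 2*x + 1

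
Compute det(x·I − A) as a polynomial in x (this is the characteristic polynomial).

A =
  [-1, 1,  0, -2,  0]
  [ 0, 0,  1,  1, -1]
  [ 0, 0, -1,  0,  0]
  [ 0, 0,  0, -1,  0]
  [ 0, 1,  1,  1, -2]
x^5 + 5*x^4 + 10*x^3 + 10*x^2 + 5*x + 1

Expanding det(x·I − A) (e.g. by cofactor expansion or by noting that A is similar to its Jordan form J, which has the same characteristic polynomial as A) gives
  χ_A(x) = x^5 + 5*x^4 + 10*x^3 + 10*x^2 + 5*x + 1
which factors as (x + 1)^5. The eigenvalues (with algebraic multiplicities) are λ = -1 with multiplicity 5.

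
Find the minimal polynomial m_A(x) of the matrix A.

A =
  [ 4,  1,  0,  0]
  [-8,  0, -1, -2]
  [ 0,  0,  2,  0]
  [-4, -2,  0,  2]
x^3 - 6*x^2 + 12*x - 8

The characteristic polynomial is χ_A(x) = (x - 2)^4, so the eigenvalues are known. The minimal polynomial is
  m_A(x) = Π_λ (x − λ)^{k_λ}
where k_λ is the size of the *largest* Jordan block for λ (equivalently, the smallest k with (A − λI)^k v = 0 for every generalised eigenvector v of λ).

  λ = 2: largest Jordan block has size 3, contributing (x − 2)^3

So m_A(x) = (x - 2)^3 = x^3 - 6*x^2 + 12*x - 8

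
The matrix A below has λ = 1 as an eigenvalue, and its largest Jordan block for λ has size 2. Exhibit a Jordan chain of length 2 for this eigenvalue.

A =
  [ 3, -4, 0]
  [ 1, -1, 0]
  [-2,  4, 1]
A Jordan chain for λ = 1 of length 2:
v_1 = (2, 1, -2)ᵀ
v_2 = (1, 0, 0)ᵀ

Let N = A − (1)·I. We want v_2 with N^2 v_2 = 0 but N^1 v_2 ≠ 0; then v_{j-1} := N · v_j for j = 2, …, 2.

Pick v_2 = (1, 0, 0)ᵀ.
Then v_1 = N · v_2 = (2, 1, -2)ᵀ.

Sanity check: (A − (1)·I) v_1 = (0, 0, 0)ᵀ = 0. ✓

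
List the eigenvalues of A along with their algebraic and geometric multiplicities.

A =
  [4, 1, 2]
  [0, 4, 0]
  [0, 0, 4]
λ = 4: alg = 3, geom = 2

Step 1 — factor the characteristic polynomial to read off the algebraic multiplicities:
  χ_A(x) = (x - 4)^3

Step 2 — compute geometric multiplicities via the rank-nullity identity g(λ) = n − rank(A − λI):
  rank(A − (4)·I) = 1, so dim ker(A − (4)·I) = n − 1 = 2

Summary:
  λ = 4: algebraic multiplicity = 3, geometric multiplicity = 2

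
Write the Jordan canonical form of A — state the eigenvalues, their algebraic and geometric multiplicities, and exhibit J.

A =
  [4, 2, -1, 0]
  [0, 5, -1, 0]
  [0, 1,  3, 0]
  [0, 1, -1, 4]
J_3(4) ⊕ J_1(4)

The characteristic polynomial is
  det(x·I − A) = x^4 - 16*x^3 + 96*x^2 - 256*x + 256 = (x - 4)^4

Eigenvalues and multiplicities (the geometric multiplicity of λ is n − rank(A − λI), which equals the number of Jordan blocks for λ):
  λ = 4: algebraic multiplicity = 4, geometric multiplicity = 2

Determining the block sizes for each eigenvalue:
  λ = 4: with am = 4 and gm = 2, the partition is not yet determined (e.g. several partitions of 4 into 2 parts exist). Let N = A − (4)·I. Computing rank(N^1) = 2, rank(N^2) = 1, rank(N^3) = 0; the number of blocks of size ≥ j is rank(N^{j−1}) − rank(N^j), giving [2, 1, 1]. So we have 1 block(s) of size 3, 1 block(s) of size 1 → block sizes [3, 1]

Assembling the blocks gives a Jordan form
J =
  [4, 1, 0, 0]
  [0, 4, 1, 0]
  [0, 0, 4, 0]
  [0, 0, 0, 4]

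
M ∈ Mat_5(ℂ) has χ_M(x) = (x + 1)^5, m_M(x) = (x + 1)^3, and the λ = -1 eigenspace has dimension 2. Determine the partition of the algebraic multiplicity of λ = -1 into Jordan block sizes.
Block sizes for λ = -1: [3, 2]

Step 1 — from the characteristic polynomial, algebraic multiplicity of λ = -1 is 5. From dim ker(M − (-1)·I) = 2, there are exactly 2 Jordan blocks for λ = -1.
Step 2 — from the minimal polynomial, the factor (x + 1)^3 tells us the largest block for λ = -1 has size 3.
Step 3 — with total size 5, 2 blocks, and largest block 3, the block sizes (in nonincreasing order) are [3, 2].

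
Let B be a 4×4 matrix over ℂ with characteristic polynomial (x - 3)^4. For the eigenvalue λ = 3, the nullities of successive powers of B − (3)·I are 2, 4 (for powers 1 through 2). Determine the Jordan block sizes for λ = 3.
Block sizes for λ = 3: [2, 2]

From the dimensions of kernels of powers, the number of Jordan blocks of size at least j is d_j − d_{j−1} where d_j = dim ker(N^j) (with d_0 = 0). Computing the differences gives [2, 2].
The number of blocks of size exactly k is (#blocks of size ≥ k) − (#blocks of size ≥ k + 1), so the partition is: 2 block(s) of size 2.
In nonincreasing order the block sizes are [2, 2].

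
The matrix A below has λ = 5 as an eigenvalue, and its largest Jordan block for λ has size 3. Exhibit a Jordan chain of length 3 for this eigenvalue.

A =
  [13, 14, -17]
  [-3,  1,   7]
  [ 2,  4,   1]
A Jordan chain for λ = 5 of length 3:
v_1 = (-12, 2, -4)ᵀ
v_2 = (8, -3, 2)ᵀ
v_3 = (1, 0, 0)ᵀ

Let N = A − (5)·I. We want v_3 with N^3 v_3 = 0 but N^2 v_3 ≠ 0; then v_{j-1} := N · v_j for j = 3, …, 2.

Pick v_3 = (1, 0, 0)ᵀ.
Then v_2 = N · v_3 = (8, -3, 2)ᵀ.
Then v_1 = N · v_2 = (-12, 2, -4)ᵀ.

Sanity check: (A − (5)·I) v_1 = (0, 0, 0)ᵀ = 0. ✓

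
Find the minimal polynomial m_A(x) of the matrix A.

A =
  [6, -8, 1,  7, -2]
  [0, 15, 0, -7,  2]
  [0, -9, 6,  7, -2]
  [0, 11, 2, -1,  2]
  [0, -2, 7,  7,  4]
x^2 - 12*x + 36

The characteristic polynomial is χ_A(x) = (x - 6)^5, so the eigenvalues are known. The minimal polynomial is
  m_A(x) = Π_λ (x − λ)^{k_λ}
where k_λ is the size of the *largest* Jordan block for λ (equivalently, the smallest k with (A − λI)^k v = 0 for every generalised eigenvector v of λ).

  λ = 6: largest Jordan block has size 2, contributing (x − 6)^2

So m_A(x) = (x - 6)^2 = x^2 - 12*x + 36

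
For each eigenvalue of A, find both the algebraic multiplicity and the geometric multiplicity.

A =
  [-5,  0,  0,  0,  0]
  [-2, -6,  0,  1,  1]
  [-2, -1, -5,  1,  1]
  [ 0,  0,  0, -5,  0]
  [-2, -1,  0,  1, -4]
λ = -5: alg = 5, geom = 4

Step 1 — factor the characteristic polynomial to read off the algebraic multiplicities:
  χ_A(x) = (x + 5)^5

Step 2 — compute geometric multiplicities via the rank-nullity identity g(λ) = n − rank(A − λI):
  rank(A − (-5)·I) = 1, so dim ker(A − (-5)·I) = n − 1 = 4

Summary:
  λ = -5: algebraic multiplicity = 5, geometric multiplicity = 4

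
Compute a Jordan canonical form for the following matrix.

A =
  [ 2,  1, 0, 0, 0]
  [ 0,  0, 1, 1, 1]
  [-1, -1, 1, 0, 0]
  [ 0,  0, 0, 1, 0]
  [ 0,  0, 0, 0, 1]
J_3(1) ⊕ J_1(1) ⊕ J_1(1)

The characteristic polynomial is
  det(x·I − A) = x^5 - 5*x^4 + 10*x^3 - 10*x^2 + 5*x - 1 = (x - 1)^5

Eigenvalues and multiplicities (the geometric multiplicity of λ is n − rank(A − λI), which equals the number of Jordan blocks for λ):
  λ = 1: algebraic multiplicity = 5, geometric multiplicity = 3

Determining the block sizes for each eigenvalue:
  λ = 1: with am = 5 and gm = 3, the partition is not yet determined (e.g. several partitions of 5 into 3 parts exist). Let N = A − (1)·I. Computing rank(N^1) = 2, rank(N^2) = 1, rank(N^3) = 0; the number of blocks of size ≥ j is rank(N^{j−1}) − rank(N^j), giving [3, 1, 1]. So we have 1 block(s) of size 3, 2 block(s) of size 1 → block sizes [3, 1, 1]

Assembling the blocks gives a Jordan form
J =
  [1, 1, 0, 0, 0]
  [0, 1, 1, 0, 0]
  [0, 0, 1, 0, 0]
  [0, 0, 0, 1, 0]
  [0, 0, 0, 0, 1]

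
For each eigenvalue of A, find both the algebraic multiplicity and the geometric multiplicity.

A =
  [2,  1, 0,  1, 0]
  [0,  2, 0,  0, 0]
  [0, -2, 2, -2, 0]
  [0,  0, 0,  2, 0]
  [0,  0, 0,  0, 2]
λ = 2: alg = 5, geom = 4

Step 1 — factor the characteristic polynomial to read off the algebraic multiplicities:
  χ_A(x) = (x - 2)^5

Step 2 — compute geometric multiplicities via the rank-nullity identity g(λ) = n − rank(A − λI):
  rank(A − (2)·I) = 1, so dim ker(A − (2)·I) = n − 1 = 4

Summary:
  λ = 2: algebraic multiplicity = 5, geometric multiplicity = 4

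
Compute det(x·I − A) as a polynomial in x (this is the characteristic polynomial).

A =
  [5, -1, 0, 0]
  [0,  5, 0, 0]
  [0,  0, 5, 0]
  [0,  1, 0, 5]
x^4 - 20*x^3 + 150*x^2 - 500*x + 625

Expanding det(x·I − A) (e.g. by cofactor expansion or by noting that A is similar to its Jordan form J, which has the same characteristic polynomial as A) gives
  χ_A(x) = x^4 - 20*x^3 + 150*x^2 - 500*x + 625
which factors as (x - 5)^4. The eigenvalues (with algebraic multiplicities) are λ = 5 with multiplicity 4.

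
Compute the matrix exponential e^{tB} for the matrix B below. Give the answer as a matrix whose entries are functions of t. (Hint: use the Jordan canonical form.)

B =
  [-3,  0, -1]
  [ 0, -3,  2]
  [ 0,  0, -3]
e^{tB} =
  [exp(-3*t), 0, -t*exp(-3*t)]
  [0, exp(-3*t), 2*t*exp(-3*t)]
  [0, 0, exp(-3*t)]

Strategy: write B = P · J · P⁻¹ where J is a Jordan canonical form, so e^{tB} = P · e^{tJ} · P⁻¹, and e^{tJ} can be computed block-by-block.

B has Jordan form
J =
  [-3,  1,  0]
  [ 0, -3,  0]
  [ 0,  0, -3]
(up to reordering of blocks).

Per-block formulas:
  For a 2×2 Jordan block J_2(-3): exp(t · J_2(-3)) = e^(-3t)·(I + t·N), where N is the 2×2 nilpotent shift.
  For a 1×1 block at λ = -3: exp(t · [-3]) = [e^(-3t)].

After assembling e^{tJ} and conjugating by P, we get:

e^{tB} =
  [exp(-3*t), 0, -t*exp(-3*t)]
  [0, exp(-3*t), 2*t*exp(-3*t)]
  [0, 0, exp(-3*t)]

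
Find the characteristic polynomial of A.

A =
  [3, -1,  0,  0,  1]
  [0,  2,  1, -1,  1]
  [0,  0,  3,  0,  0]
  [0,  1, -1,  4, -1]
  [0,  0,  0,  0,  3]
x^5 - 15*x^4 + 90*x^3 - 270*x^2 + 405*x - 243

Expanding det(x·I − A) (e.g. by cofactor expansion or by noting that A is similar to its Jordan form J, which has the same characteristic polynomial as A) gives
  χ_A(x) = x^5 - 15*x^4 + 90*x^3 - 270*x^2 + 405*x - 243
which factors as (x - 3)^5. The eigenvalues (with algebraic multiplicities) are λ = 3 with multiplicity 5.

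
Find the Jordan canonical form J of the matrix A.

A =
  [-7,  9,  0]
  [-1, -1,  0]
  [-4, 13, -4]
J_3(-4)

The characteristic polynomial is
  det(x·I − A) = x^3 + 12*x^2 + 48*x + 64 = (x + 4)^3

Eigenvalues and multiplicities (the geometric multiplicity of λ is n − rank(A − λI), which equals the number of Jordan blocks for λ):
  λ = -4: algebraic multiplicity = 3, geometric multiplicity = 1

Determining the block sizes for each eigenvalue:
  λ = -4: one block (gm = 1), so the single block has size am = 3 → block sizes [3]

Assembling the blocks gives a Jordan form
J =
  [-4,  1,  0]
  [ 0, -4,  1]
  [ 0,  0, -4]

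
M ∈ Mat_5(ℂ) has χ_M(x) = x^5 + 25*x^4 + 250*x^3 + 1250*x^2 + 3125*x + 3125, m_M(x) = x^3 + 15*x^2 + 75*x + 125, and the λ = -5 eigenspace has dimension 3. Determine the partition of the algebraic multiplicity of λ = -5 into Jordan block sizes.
Block sizes for λ = -5: [3, 1, 1]

Step 1 — from the characteristic polynomial, algebraic multiplicity of λ = -5 is 5. From dim ker(M − (-5)·I) = 3, there are exactly 3 Jordan blocks for λ = -5.
Step 2 — from the minimal polynomial, the factor (x + 5)^3 tells us the largest block for λ = -5 has size 3.
Step 3 — with total size 5, 3 blocks, and largest block 3, the block sizes (in nonincreasing order) are [3, 1, 1].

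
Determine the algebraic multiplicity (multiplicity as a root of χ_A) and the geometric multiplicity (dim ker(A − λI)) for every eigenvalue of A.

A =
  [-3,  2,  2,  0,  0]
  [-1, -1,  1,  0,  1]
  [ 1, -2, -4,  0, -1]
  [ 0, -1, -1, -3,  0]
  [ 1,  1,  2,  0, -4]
λ = -3: alg = 5, geom = 3

Step 1 — factor the characteristic polynomial to read off the algebraic multiplicities:
  χ_A(x) = (x + 3)^5

Step 2 — compute geometric multiplicities via the rank-nullity identity g(λ) = n − rank(A − λI):
  rank(A − (-3)·I) = 2, so dim ker(A − (-3)·I) = n − 2 = 3

Summary:
  λ = -3: algebraic multiplicity = 5, geometric multiplicity = 3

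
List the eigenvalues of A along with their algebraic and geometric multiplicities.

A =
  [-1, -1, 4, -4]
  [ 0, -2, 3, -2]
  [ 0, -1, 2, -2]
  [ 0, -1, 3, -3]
λ = -1: alg = 4, geom = 2

Step 1 — factor the characteristic polynomial to read off the algebraic multiplicities:
  χ_A(x) = (x + 1)^4

Step 2 — compute geometric multiplicities via the rank-nullity identity g(λ) = n − rank(A − λI):
  rank(A − (-1)·I) = 2, so dim ker(A − (-1)·I) = n − 2 = 2

Summary:
  λ = -1: algebraic multiplicity = 4, geometric multiplicity = 2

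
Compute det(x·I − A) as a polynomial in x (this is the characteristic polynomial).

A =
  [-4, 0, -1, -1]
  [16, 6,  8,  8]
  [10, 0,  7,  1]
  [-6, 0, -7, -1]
x^4 - 8*x^3 - 8*x^2 + 96*x + 144

Expanding det(x·I − A) (e.g. by cofactor expansion or by noting that A is similar to its Jordan form J, which has the same characteristic polynomial as A) gives
  χ_A(x) = x^4 - 8*x^3 - 8*x^2 + 96*x + 144
which factors as (x - 6)^2*(x + 2)^2. The eigenvalues (with algebraic multiplicities) are λ = -2 with multiplicity 2, λ = 6 with multiplicity 2.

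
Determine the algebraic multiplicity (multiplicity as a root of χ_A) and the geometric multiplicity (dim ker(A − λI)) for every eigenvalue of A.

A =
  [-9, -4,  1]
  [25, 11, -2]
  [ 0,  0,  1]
λ = 1: alg = 3, geom = 1

Step 1 — factor the characteristic polynomial to read off the algebraic multiplicities:
  χ_A(x) = (x - 1)^3

Step 2 — compute geometric multiplicities via the rank-nullity identity g(λ) = n − rank(A − λI):
  rank(A − (1)·I) = 2, so dim ker(A − (1)·I) = n − 2 = 1

Summary:
  λ = 1: algebraic multiplicity = 3, geometric multiplicity = 1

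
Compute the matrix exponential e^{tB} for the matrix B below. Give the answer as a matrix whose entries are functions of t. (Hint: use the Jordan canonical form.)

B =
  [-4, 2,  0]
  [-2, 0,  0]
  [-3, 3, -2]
e^{tB} =
  [-2*t*exp(-2*t) + exp(-2*t), 2*t*exp(-2*t), 0]
  [-2*t*exp(-2*t), 2*t*exp(-2*t) + exp(-2*t), 0]
  [-3*t*exp(-2*t), 3*t*exp(-2*t), exp(-2*t)]

Strategy: write B = P · J · P⁻¹ where J is a Jordan canonical form, so e^{tB} = P · e^{tJ} · P⁻¹, and e^{tJ} can be computed block-by-block.

B has Jordan form
J =
  [-2,  1,  0]
  [ 0, -2,  0]
  [ 0,  0, -2]
(up to reordering of blocks).

Per-block formulas:
  For a 1×1 block at λ = -2: exp(t · [-2]) = [e^(-2t)].
  For a 2×2 Jordan block J_2(-2): exp(t · J_2(-2)) = e^(-2t)·(I + t·N), where N is the 2×2 nilpotent shift.

After assembling e^{tJ} and conjugating by P, we get:

e^{tB} =
  [-2*t*exp(-2*t) + exp(-2*t), 2*t*exp(-2*t), 0]
  [-2*t*exp(-2*t), 2*t*exp(-2*t) + exp(-2*t), 0]
  [-3*t*exp(-2*t), 3*t*exp(-2*t), exp(-2*t)]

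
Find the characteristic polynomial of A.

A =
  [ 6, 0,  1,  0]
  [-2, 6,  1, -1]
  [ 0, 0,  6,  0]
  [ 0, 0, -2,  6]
x^4 - 24*x^3 + 216*x^2 - 864*x + 1296

Expanding det(x·I − A) (e.g. by cofactor expansion or by noting that A is similar to its Jordan form J, which has the same characteristic polynomial as A) gives
  χ_A(x) = x^4 - 24*x^3 + 216*x^2 - 864*x + 1296
which factors as (x - 6)^4. The eigenvalues (with algebraic multiplicities) are λ = 6 with multiplicity 4.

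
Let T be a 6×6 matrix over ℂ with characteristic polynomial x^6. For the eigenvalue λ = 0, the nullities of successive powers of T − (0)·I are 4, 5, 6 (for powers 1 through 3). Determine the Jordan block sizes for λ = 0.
Block sizes for λ = 0: [3, 1, 1, 1]

From the dimensions of kernels of powers, the number of Jordan blocks of size at least j is d_j − d_{j−1} where d_j = dim ker(N^j) (with d_0 = 0). Computing the differences gives [4, 1, 1].
The number of blocks of size exactly k is (#blocks of size ≥ k) − (#blocks of size ≥ k + 1), so the partition is: 3 block(s) of size 1, 1 block(s) of size 3.
In nonincreasing order the block sizes are [3, 1, 1, 1].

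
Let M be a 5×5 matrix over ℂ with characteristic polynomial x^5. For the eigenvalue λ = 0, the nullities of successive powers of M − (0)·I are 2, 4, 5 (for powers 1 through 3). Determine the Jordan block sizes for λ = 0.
Block sizes for λ = 0: [3, 2]

From the dimensions of kernels of powers, the number of Jordan blocks of size at least j is d_j − d_{j−1} where d_j = dim ker(N^j) (with d_0 = 0). Computing the differences gives [2, 2, 1].
The number of blocks of size exactly k is (#blocks of size ≥ k) − (#blocks of size ≥ k + 1), so the partition is: 1 block(s) of size 2, 1 block(s) of size 3.
In nonincreasing order the block sizes are [3, 2].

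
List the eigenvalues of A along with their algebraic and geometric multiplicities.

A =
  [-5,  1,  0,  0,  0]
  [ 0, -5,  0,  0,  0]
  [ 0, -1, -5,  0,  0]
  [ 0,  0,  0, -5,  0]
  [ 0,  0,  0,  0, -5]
λ = -5: alg = 5, geom = 4

Step 1 — factor the characteristic polynomial to read off the algebraic multiplicities:
  χ_A(x) = (x + 5)^5

Step 2 — compute geometric multiplicities via the rank-nullity identity g(λ) = n − rank(A − λI):
  rank(A − (-5)·I) = 1, so dim ker(A − (-5)·I) = n − 1 = 4

Summary:
  λ = -5: algebraic multiplicity = 5, geometric multiplicity = 4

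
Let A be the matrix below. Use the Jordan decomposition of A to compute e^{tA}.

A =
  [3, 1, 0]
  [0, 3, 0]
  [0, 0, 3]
e^{tA} =
  [exp(3*t), t*exp(3*t), 0]
  [0, exp(3*t), 0]
  [0, 0, exp(3*t)]

Strategy: write A = P · J · P⁻¹ where J is a Jordan canonical form, so e^{tA} = P · e^{tJ} · P⁻¹, and e^{tJ} can be computed block-by-block.

A has Jordan form
J =
  [3, 1, 0]
  [0, 3, 0]
  [0, 0, 3]
(up to reordering of blocks).

Per-block formulas:
  For a 2×2 Jordan block J_2(3): exp(t · J_2(3)) = e^(3t)·(I + t·N), where N is the 2×2 nilpotent shift.
  For a 1×1 block at λ = 3: exp(t · [3]) = [e^(3t)].

After assembling e^{tJ} and conjugating by P, we get:

e^{tA} =
  [exp(3*t), t*exp(3*t), 0]
  [0, exp(3*t), 0]
  [0, 0, exp(3*t)]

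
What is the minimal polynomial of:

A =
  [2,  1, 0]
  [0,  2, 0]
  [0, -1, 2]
x^2 - 4*x + 4

The characteristic polynomial is χ_A(x) = (x - 2)^3, so the eigenvalues are known. The minimal polynomial is
  m_A(x) = Π_λ (x − λ)^{k_λ}
where k_λ is the size of the *largest* Jordan block for λ (equivalently, the smallest k with (A − λI)^k v = 0 for every generalised eigenvector v of λ).

  λ = 2: largest Jordan block has size 2, contributing (x − 2)^2

So m_A(x) = (x - 2)^2 = x^2 - 4*x + 4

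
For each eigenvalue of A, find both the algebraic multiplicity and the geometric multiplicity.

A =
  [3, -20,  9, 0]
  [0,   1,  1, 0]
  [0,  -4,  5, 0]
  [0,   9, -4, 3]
λ = 3: alg = 4, geom = 2

Step 1 — factor the characteristic polynomial to read off the algebraic multiplicities:
  χ_A(x) = (x - 3)^4

Step 2 — compute geometric multiplicities via the rank-nullity identity g(λ) = n − rank(A − λI):
  rank(A − (3)·I) = 2, so dim ker(A − (3)·I) = n − 2 = 2

Summary:
  λ = 3: algebraic multiplicity = 4, geometric multiplicity = 2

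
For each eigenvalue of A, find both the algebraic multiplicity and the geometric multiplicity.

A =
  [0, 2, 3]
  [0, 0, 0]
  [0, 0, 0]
λ = 0: alg = 3, geom = 2

Step 1 — factor the characteristic polynomial to read off the algebraic multiplicities:
  χ_A(x) = x^3

Step 2 — compute geometric multiplicities via the rank-nullity identity g(λ) = n − rank(A − λI):
  rank(A − (0)·I) = 1, so dim ker(A − (0)·I) = n − 1 = 2

Summary:
  λ = 0: algebraic multiplicity = 3, geometric multiplicity = 2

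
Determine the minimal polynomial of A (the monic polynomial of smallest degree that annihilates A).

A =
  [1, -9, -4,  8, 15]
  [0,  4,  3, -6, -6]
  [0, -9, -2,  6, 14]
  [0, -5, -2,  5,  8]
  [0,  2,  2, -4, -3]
x^3 - 3*x^2 + 3*x - 1

The characteristic polynomial is χ_A(x) = (x - 1)^5, so the eigenvalues are known. The minimal polynomial is
  m_A(x) = Π_λ (x − λ)^{k_λ}
where k_λ is the size of the *largest* Jordan block for λ (equivalently, the smallest k with (A − λI)^k v = 0 for every generalised eigenvector v of λ).

  λ = 1: largest Jordan block has size 3, contributing (x − 1)^3

So m_A(x) = (x - 1)^3 = x^3 - 3*x^2 + 3*x - 1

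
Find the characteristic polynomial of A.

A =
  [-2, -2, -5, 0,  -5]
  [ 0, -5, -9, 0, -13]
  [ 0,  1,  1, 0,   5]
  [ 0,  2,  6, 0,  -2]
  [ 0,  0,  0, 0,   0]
x^5 + 6*x^4 + 12*x^3 + 8*x^2

Expanding det(x·I − A) (e.g. by cofactor expansion or by noting that A is similar to its Jordan form J, which has the same characteristic polynomial as A) gives
  χ_A(x) = x^5 + 6*x^4 + 12*x^3 + 8*x^2
which factors as x^2*(x + 2)^3. The eigenvalues (with algebraic multiplicities) are λ = -2 with multiplicity 3, λ = 0 with multiplicity 2.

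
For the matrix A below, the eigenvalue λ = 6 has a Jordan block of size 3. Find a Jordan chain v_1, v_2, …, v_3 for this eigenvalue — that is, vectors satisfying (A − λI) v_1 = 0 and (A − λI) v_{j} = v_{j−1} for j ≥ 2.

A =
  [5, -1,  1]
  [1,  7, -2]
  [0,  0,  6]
A Jordan chain for λ = 6 of length 3:
v_1 = (1, -1, 0)ᵀ
v_2 = (1, -2, 0)ᵀ
v_3 = (0, 0, 1)ᵀ

Let N = A − (6)·I. We want v_3 with N^3 v_3 = 0 but N^2 v_3 ≠ 0; then v_{j-1} := N · v_j for j = 3, …, 2.

Pick v_3 = (0, 0, 1)ᵀ.
Then v_2 = N · v_3 = (1, -2, 0)ᵀ.
Then v_1 = N · v_2 = (1, -1, 0)ᵀ.

Sanity check: (A − (6)·I) v_1 = (0, 0, 0)ᵀ = 0. ✓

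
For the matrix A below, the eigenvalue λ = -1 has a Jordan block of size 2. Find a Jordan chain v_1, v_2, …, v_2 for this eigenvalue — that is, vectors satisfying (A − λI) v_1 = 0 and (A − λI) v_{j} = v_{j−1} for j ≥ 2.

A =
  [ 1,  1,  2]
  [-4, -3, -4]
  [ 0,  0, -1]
A Jordan chain for λ = -1 of length 2:
v_1 = (2, -4, 0)ᵀ
v_2 = (1, 0, 0)ᵀ

Let N = A − (-1)·I. We want v_2 with N^2 v_2 = 0 but N^1 v_2 ≠ 0; then v_{j-1} := N · v_j for j = 2, …, 2.

Pick v_2 = (1, 0, 0)ᵀ.
Then v_1 = N · v_2 = (2, -4, 0)ᵀ.

Sanity check: (A − (-1)·I) v_1 = (0, 0, 0)ᵀ = 0. ✓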